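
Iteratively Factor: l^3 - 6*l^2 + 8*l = (l)*(l^2 - 6*l + 8) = l*(l - 4)*(l - 2)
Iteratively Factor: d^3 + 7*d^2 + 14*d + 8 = (d + 1)*(d^2 + 6*d + 8) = (d + 1)*(d + 4)*(d + 2)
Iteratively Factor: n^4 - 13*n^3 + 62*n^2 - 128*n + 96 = (n - 4)*(n^3 - 9*n^2 + 26*n - 24) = (n - 4)*(n - 2)*(n^2 - 7*n + 12) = (n - 4)*(n - 3)*(n - 2)*(n - 4)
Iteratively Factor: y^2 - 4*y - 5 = (y + 1)*(y - 5)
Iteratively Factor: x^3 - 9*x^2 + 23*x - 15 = (x - 5)*(x^2 - 4*x + 3) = (x - 5)*(x - 3)*(x - 1)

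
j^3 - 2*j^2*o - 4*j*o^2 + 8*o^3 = (j - 2*o)^2*(j + 2*o)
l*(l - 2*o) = l^2 - 2*l*o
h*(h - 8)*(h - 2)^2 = h^4 - 12*h^3 + 36*h^2 - 32*h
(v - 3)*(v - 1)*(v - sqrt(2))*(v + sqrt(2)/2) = v^4 - 4*v^3 - sqrt(2)*v^3/2 + 2*v^2 + 2*sqrt(2)*v^2 - 3*sqrt(2)*v/2 + 4*v - 3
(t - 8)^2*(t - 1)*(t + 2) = t^4 - 15*t^3 + 46*t^2 + 96*t - 128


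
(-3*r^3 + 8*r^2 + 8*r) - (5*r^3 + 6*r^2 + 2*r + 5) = -8*r^3 + 2*r^2 + 6*r - 5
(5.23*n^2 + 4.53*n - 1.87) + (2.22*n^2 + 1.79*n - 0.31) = 7.45*n^2 + 6.32*n - 2.18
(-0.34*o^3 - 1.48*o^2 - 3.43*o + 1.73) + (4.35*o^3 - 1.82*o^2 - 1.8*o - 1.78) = 4.01*o^3 - 3.3*o^2 - 5.23*o - 0.05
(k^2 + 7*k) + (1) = k^2 + 7*k + 1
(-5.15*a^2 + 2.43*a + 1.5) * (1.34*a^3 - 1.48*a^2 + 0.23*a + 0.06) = -6.901*a^5 + 10.8782*a^4 - 2.7709*a^3 - 1.9701*a^2 + 0.4908*a + 0.09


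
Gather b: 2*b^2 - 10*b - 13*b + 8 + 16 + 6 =2*b^2 - 23*b + 30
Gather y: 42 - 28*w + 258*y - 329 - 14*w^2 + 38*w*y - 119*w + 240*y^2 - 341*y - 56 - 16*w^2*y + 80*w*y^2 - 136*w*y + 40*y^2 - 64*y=-14*w^2 - 147*w + y^2*(80*w + 280) + y*(-16*w^2 - 98*w - 147) - 343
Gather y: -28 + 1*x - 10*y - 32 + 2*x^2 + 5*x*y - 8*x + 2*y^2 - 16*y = 2*x^2 - 7*x + 2*y^2 + y*(5*x - 26) - 60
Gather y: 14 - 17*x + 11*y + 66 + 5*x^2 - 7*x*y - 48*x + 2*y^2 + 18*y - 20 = 5*x^2 - 65*x + 2*y^2 + y*(29 - 7*x) + 60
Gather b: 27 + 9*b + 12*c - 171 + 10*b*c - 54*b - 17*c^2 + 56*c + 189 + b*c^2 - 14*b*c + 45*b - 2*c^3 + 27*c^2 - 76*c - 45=b*(c^2 - 4*c) - 2*c^3 + 10*c^2 - 8*c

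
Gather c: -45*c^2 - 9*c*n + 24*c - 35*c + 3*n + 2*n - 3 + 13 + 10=-45*c^2 + c*(-9*n - 11) + 5*n + 20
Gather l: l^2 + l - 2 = l^2 + l - 2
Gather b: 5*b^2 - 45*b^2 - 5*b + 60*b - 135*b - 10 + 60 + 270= -40*b^2 - 80*b + 320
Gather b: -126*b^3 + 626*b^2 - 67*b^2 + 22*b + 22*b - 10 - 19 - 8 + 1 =-126*b^3 + 559*b^2 + 44*b - 36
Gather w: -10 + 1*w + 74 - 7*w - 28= 36 - 6*w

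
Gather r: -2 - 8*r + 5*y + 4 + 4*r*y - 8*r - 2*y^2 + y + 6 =r*(4*y - 16) - 2*y^2 + 6*y + 8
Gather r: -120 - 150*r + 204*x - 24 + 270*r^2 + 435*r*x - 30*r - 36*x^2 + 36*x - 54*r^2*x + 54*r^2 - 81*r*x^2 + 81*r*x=r^2*(324 - 54*x) + r*(-81*x^2 + 516*x - 180) - 36*x^2 + 240*x - 144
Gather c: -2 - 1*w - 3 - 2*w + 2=-3*w - 3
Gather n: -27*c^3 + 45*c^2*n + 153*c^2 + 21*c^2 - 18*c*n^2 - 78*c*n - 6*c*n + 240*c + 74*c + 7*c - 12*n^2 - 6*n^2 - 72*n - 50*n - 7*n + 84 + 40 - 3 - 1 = -27*c^3 + 174*c^2 + 321*c + n^2*(-18*c - 18) + n*(45*c^2 - 84*c - 129) + 120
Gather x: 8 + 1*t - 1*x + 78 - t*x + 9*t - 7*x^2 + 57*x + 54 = 10*t - 7*x^2 + x*(56 - t) + 140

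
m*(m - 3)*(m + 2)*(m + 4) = m^4 + 3*m^3 - 10*m^2 - 24*m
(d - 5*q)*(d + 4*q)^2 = d^3 + 3*d^2*q - 24*d*q^2 - 80*q^3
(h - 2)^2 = h^2 - 4*h + 4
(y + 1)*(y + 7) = y^2 + 8*y + 7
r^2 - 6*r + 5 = (r - 5)*(r - 1)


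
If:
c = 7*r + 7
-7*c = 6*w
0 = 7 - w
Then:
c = -6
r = -13/7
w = 7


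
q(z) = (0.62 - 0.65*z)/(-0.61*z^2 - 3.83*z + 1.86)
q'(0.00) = 0.34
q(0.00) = 0.33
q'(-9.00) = -0.22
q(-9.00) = -0.49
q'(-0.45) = 0.06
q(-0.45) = 0.26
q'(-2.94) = -0.07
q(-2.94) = 0.32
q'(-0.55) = 0.04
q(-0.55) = 0.26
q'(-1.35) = -0.02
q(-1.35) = 0.25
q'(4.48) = -0.00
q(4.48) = 0.08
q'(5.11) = -0.00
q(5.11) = 0.08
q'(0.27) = 2.20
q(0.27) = 0.57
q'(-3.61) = -0.11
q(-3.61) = 0.38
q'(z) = (0.62 - 0.65*z)*(1.22*z + 3.83)/(-0.61*z^2 - 3.83*z + 1.86)^2 - 0.65/(-0.61*z^2 - 3.83*z + 1.86)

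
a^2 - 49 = (a - 7)*(a + 7)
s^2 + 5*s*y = s*(s + 5*y)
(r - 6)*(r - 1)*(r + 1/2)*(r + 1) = r^4 - 11*r^3/2 - 4*r^2 + 11*r/2 + 3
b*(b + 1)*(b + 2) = b^3 + 3*b^2 + 2*b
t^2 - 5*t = t*(t - 5)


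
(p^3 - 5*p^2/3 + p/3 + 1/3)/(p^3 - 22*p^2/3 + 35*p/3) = (3*p^3 - 5*p^2 + p + 1)/(p*(3*p^2 - 22*p + 35))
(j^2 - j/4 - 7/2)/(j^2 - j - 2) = (j + 7/4)/(j + 1)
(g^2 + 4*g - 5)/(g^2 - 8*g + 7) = (g + 5)/(g - 7)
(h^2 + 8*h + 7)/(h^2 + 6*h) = (h^2 + 8*h + 7)/(h*(h + 6))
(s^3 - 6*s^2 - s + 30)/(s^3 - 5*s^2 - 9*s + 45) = (s + 2)/(s + 3)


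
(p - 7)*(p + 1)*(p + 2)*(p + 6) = p^4 + 2*p^3 - 43*p^2 - 128*p - 84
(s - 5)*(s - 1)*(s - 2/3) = s^3 - 20*s^2/3 + 9*s - 10/3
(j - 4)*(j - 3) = j^2 - 7*j + 12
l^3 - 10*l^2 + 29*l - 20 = (l - 5)*(l - 4)*(l - 1)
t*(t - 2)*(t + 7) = t^3 + 5*t^2 - 14*t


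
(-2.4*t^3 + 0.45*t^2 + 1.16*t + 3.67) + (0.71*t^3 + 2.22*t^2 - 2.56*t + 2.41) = -1.69*t^3 + 2.67*t^2 - 1.4*t + 6.08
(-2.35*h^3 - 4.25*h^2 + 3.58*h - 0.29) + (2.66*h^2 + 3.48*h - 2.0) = -2.35*h^3 - 1.59*h^2 + 7.06*h - 2.29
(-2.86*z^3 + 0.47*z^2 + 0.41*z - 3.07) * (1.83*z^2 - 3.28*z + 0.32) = -5.2338*z^5 + 10.2409*z^4 - 1.7065*z^3 - 6.8125*z^2 + 10.2008*z - 0.9824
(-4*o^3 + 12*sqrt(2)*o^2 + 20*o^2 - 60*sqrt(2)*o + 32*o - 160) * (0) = 0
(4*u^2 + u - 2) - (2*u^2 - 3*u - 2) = 2*u^2 + 4*u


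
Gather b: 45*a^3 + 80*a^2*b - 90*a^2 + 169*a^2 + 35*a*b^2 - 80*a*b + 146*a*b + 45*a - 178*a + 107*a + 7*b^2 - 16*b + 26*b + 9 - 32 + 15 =45*a^3 + 79*a^2 - 26*a + b^2*(35*a + 7) + b*(80*a^2 + 66*a + 10) - 8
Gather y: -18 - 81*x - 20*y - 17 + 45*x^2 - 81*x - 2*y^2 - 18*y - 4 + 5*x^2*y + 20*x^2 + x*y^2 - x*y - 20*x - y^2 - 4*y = 65*x^2 - 182*x + y^2*(x - 3) + y*(5*x^2 - x - 42) - 39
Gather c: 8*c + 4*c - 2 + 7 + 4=12*c + 9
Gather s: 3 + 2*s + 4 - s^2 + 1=-s^2 + 2*s + 8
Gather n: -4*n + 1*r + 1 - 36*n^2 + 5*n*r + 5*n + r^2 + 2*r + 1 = -36*n^2 + n*(5*r + 1) + r^2 + 3*r + 2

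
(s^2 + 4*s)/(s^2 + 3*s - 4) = s/(s - 1)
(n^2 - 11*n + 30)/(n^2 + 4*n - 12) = (n^2 - 11*n + 30)/(n^2 + 4*n - 12)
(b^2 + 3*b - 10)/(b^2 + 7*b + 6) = (b^2 + 3*b - 10)/(b^2 + 7*b + 6)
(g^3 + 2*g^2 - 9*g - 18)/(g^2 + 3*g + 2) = (g^2 - 9)/(g + 1)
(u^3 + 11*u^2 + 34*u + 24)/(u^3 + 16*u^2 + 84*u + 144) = (u + 1)/(u + 6)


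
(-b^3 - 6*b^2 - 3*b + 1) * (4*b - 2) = -4*b^4 - 22*b^3 + 10*b - 2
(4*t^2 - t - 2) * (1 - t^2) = -4*t^4 + t^3 + 6*t^2 - t - 2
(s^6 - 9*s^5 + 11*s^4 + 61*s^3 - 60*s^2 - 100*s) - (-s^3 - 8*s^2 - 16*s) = s^6 - 9*s^5 + 11*s^4 + 62*s^3 - 52*s^2 - 84*s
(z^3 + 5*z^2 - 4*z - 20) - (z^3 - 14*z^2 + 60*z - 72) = 19*z^2 - 64*z + 52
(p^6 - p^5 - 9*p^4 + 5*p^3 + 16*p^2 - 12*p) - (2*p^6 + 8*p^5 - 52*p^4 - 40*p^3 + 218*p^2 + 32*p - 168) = -p^6 - 9*p^5 + 43*p^4 + 45*p^3 - 202*p^2 - 44*p + 168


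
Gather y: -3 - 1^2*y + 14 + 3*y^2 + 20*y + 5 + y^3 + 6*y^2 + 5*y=y^3 + 9*y^2 + 24*y + 16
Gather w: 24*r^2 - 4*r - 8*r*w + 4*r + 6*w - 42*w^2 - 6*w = 24*r^2 - 8*r*w - 42*w^2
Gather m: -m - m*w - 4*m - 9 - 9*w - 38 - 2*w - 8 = m*(-w - 5) - 11*w - 55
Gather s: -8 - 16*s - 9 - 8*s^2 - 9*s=-8*s^2 - 25*s - 17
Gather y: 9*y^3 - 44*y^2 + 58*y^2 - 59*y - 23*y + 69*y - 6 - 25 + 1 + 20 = 9*y^3 + 14*y^2 - 13*y - 10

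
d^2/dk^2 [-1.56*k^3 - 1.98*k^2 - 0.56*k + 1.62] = -9.36*k - 3.96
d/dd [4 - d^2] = -2*d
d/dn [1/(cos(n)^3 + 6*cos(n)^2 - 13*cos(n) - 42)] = (3*cos(n)^2 + 12*cos(n) - 13)*sin(n)/(cos(n)^3 + 6*cos(n)^2 - 13*cos(n) - 42)^2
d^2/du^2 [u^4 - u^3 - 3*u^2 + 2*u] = 12*u^2 - 6*u - 6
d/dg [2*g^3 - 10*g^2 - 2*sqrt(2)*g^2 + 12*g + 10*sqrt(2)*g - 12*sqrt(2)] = 6*g^2 - 20*g - 4*sqrt(2)*g + 12 + 10*sqrt(2)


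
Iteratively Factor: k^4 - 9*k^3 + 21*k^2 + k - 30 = (k - 3)*(k^3 - 6*k^2 + 3*k + 10) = (k - 3)*(k + 1)*(k^2 - 7*k + 10) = (k - 5)*(k - 3)*(k + 1)*(k - 2)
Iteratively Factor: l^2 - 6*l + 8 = (l - 4)*(l - 2)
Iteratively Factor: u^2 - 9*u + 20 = (u - 4)*(u - 5)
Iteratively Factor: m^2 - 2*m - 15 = (m - 5)*(m + 3)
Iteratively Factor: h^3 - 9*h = (h)*(h^2 - 9) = h*(h + 3)*(h - 3)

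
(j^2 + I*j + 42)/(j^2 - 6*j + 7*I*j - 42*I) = (j - 6*I)/(j - 6)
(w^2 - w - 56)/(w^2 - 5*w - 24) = (w + 7)/(w + 3)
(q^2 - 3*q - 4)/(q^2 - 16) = (q + 1)/(q + 4)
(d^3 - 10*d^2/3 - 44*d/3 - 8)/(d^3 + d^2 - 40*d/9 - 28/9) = 3*(d^2 - 4*d - 12)/(3*d^2 + d - 14)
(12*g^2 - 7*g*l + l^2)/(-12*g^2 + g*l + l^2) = (-4*g + l)/(4*g + l)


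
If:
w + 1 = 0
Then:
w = -1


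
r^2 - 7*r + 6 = (r - 6)*(r - 1)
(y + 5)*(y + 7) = y^2 + 12*y + 35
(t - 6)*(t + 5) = t^2 - t - 30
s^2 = s^2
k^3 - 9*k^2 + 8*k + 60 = (k - 6)*(k - 5)*(k + 2)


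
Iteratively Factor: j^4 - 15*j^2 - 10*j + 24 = (j + 2)*(j^3 - 2*j^2 - 11*j + 12) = (j - 1)*(j + 2)*(j^2 - j - 12) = (j - 1)*(j + 2)*(j + 3)*(j - 4)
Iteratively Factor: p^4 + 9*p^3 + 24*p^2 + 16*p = (p + 1)*(p^3 + 8*p^2 + 16*p) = (p + 1)*(p + 4)*(p^2 + 4*p) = (p + 1)*(p + 4)^2*(p)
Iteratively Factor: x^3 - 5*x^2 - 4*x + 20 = (x + 2)*(x^2 - 7*x + 10) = (x - 5)*(x + 2)*(x - 2)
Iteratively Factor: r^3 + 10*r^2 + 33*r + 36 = (r + 3)*(r^2 + 7*r + 12) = (r + 3)*(r + 4)*(r + 3)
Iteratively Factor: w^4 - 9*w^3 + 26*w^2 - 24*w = (w - 3)*(w^3 - 6*w^2 + 8*w) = w*(w - 3)*(w^2 - 6*w + 8) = w*(w - 4)*(w - 3)*(w - 2)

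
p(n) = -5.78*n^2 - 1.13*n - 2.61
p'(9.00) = -105.17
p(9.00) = -480.96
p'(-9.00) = 102.91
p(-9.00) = -460.62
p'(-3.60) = 40.49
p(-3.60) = -73.45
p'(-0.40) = 3.49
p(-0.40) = -3.08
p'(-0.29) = 2.22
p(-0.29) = -2.77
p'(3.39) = -40.32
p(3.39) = -72.87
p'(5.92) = -69.57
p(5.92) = -211.87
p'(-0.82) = 8.35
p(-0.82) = -5.57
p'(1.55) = -19.05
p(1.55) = -18.25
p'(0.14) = -2.75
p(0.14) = -2.88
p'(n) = -11.56*n - 1.13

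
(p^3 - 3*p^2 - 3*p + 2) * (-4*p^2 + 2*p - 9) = -4*p^5 + 14*p^4 - 3*p^3 + 13*p^2 + 31*p - 18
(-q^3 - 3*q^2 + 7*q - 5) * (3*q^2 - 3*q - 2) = -3*q^5 - 6*q^4 + 32*q^3 - 30*q^2 + q + 10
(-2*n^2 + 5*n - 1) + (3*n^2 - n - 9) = n^2 + 4*n - 10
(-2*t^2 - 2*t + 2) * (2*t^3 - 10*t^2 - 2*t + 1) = -4*t^5 + 16*t^4 + 28*t^3 - 18*t^2 - 6*t + 2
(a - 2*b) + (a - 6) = 2*a - 2*b - 6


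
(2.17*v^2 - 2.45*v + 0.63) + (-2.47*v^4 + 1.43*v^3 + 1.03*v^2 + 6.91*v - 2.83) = -2.47*v^4 + 1.43*v^3 + 3.2*v^2 + 4.46*v - 2.2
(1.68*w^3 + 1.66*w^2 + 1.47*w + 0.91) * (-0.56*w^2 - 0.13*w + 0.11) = -0.9408*w^5 - 1.148*w^4 - 0.8542*w^3 - 0.5181*w^2 + 0.0434*w + 0.1001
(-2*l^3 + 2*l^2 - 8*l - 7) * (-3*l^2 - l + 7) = 6*l^5 - 4*l^4 + 8*l^3 + 43*l^2 - 49*l - 49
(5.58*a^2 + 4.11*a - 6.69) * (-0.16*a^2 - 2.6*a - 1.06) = -0.8928*a^4 - 15.1656*a^3 - 15.5304*a^2 + 13.0374*a + 7.0914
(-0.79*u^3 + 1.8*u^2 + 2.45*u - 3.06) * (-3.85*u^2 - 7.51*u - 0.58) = 3.0415*u^5 - 0.997100000000001*u^4 - 22.4923*u^3 - 7.6625*u^2 + 21.5596*u + 1.7748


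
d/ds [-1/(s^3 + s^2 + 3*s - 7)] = (3*s^2 + 2*s + 3)/(s^3 + s^2 + 3*s - 7)^2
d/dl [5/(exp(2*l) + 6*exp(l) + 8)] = 10*(-exp(l) - 3)*exp(l)/(exp(2*l) + 6*exp(l) + 8)^2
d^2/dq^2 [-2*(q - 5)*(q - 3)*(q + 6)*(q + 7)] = -24*q^2 - 60*q + 188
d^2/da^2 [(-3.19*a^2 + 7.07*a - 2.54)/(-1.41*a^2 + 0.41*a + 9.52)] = (-7.105427357601e-15*a^4 - 24.423456*a^3 + 287.218692*a^2 - 578.222388*a + 702.457004)/(2.803221*a^6 - 2.445363*a^5 - 56.069073*a^4 + 32.952151*a^3 + 378.565656*a^2 - 111.475392*a - 862.801408)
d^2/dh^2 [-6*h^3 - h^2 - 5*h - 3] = -36*h - 2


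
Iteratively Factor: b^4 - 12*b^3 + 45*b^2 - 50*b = (b)*(b^3 - 12*b^2 + 45*b - 50) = b*(b - 2)*(b^2 - 10*b + 25) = b*(b - 5)*(b - 2)*(b - 5)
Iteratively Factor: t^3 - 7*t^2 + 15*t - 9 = (t - 3)*(t^2 - 4*t + 3) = (t - 3)^2*(t - 1)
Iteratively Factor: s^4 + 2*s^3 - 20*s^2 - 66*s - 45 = (s + 3)*(s^3 - s^2 - 17*s - 15) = (s + 3)^2*(s^2 - 4*s - 5) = (s + 1)*(s + 3)^2*(s - 5)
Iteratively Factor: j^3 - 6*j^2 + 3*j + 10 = (j - 2)*(j^2 - 4*j - 5) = (j - 2)*(j + 1)*(j - 5)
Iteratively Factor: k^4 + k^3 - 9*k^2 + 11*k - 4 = (k - 1)*(k^3 + 2*k^2 - 7*k + 4) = (k - 1)^2*(k^2 + 3*k - 4) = (k - 1)^3*(k + 4)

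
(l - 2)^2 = l^2 - 4*l + 4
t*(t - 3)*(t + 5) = t^3 + 2*t^2 - 15*t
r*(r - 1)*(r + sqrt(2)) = r^3 - r^2 + sqrt(2)*r^2 - sqrt(2)*r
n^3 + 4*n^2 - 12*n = n*(n - 2)*(n + 6)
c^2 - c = c*(c - 1)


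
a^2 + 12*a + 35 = (a + 5)*(a + 7)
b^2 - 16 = (b - 4)*(b + 4)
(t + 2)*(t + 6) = t^2 + 8*t + 12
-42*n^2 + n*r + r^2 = (-6*n + r)*(7*n + r)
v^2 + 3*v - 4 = (v - 1)*(v + 4)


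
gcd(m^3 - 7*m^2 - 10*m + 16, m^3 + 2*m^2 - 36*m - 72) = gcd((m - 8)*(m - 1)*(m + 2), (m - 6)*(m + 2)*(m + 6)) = m + 2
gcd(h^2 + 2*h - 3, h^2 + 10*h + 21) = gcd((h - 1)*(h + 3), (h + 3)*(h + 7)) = h + 3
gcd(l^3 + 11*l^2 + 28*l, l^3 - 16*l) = l^2 + 4*l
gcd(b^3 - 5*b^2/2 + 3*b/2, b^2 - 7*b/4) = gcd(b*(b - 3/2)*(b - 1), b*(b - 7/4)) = b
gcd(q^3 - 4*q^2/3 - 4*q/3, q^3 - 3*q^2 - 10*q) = q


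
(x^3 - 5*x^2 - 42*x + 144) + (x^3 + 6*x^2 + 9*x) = 2*x^3 + x^2 - 33*x + 144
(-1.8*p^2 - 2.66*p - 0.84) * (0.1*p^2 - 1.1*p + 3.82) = -0.18*p^4 + 1.714*p^3 - 4.034*p^2 - 9.2372*p - 3.2088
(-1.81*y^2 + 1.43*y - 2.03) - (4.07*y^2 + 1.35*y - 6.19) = -5.88*y^2 + 0.0799999999999998*y + 4.16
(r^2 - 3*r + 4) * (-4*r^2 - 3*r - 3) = -4*r^4 + 9*r^3 - 10*r^2 - 3*r - 12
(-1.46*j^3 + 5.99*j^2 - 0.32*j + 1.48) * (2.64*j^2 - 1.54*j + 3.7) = -3.8544*j^5 + 18.062*j^4 - 15.4714*j^3 + 26.563*j^2 - 3.4632*j + 5.476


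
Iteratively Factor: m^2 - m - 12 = (m - 4)*(m + 3)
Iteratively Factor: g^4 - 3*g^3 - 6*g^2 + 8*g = (g - 4)*(g^3 + g^2 - 2*g) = (g - 4)*(g - 1)*(g^2 + 2*g) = (g - 4)*(g - 1)*(g + 2)*(g)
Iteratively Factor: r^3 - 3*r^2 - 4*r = (r + 1)*(r^2 - 4*r) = (r - 4)*(r + 1)*(r)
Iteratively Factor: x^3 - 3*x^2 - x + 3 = (x - 1)*(x^2 - 2*x - 3) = (x - 1)*(x + 1)*(x - 3)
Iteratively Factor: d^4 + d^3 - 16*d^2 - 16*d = (d + 4)*(d^3 - 3*d^2 - 4*d) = (d - 4)*(d + 4)*(d^2 + d) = d*(d - 4)*(d + 4)*(d + 1)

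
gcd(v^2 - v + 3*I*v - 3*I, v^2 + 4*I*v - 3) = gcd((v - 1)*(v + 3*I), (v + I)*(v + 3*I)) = v + 3*I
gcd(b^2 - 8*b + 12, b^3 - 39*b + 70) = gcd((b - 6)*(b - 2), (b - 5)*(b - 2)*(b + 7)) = b - 2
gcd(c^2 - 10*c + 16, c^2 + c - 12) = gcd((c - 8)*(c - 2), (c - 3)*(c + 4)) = 1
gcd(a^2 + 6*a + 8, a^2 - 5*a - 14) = a + 2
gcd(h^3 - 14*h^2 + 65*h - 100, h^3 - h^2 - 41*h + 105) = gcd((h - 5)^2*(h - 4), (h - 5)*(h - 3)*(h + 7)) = h - 5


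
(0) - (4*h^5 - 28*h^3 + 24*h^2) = -4*h^5 + 28*h^3 - 24*h^2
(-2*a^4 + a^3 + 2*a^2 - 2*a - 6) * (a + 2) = -2*a^5 - 3*a^4 + 4*a^3 + 2*a^2 - 10*a - 12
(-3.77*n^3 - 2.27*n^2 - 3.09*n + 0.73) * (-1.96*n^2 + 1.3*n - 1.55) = 7.3892*n^5 - 0.4518*n^4 + 8.9489*n^3 - 1.9293*n^2 + 5.7385*n - 1.1315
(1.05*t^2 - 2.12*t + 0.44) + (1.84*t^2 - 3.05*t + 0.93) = 2.89*t^2 - 5.17*t + 1.37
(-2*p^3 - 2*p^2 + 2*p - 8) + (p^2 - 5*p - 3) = -2*p^3 - p^2 - 3*p - 11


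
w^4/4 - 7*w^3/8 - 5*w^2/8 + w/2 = w*(w/4 + 1/4)*(w - 4)*(w - 1/2)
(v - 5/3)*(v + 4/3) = v^2 - v/3 - 20/9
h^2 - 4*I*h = h*(h - 4*I)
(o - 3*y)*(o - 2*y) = o^2 - 5*o*y + 6*y^2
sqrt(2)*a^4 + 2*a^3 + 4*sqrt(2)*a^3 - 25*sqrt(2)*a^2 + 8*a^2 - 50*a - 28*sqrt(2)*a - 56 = (a - 4)*(a + 7)*(a + sqrt(2))*(sqrt(2)*a + sqrt(2))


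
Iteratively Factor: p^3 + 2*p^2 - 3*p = (p - 1)*(p^2 + 3*p) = p*(p - 1)*(p + 3)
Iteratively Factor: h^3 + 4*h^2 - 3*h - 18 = (h - 2)*(h^2 + 6*h + 9) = (h - 2)*(h + 3)*(h + 3)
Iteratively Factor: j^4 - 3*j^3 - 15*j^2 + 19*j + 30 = (j + 3)*(j^3 - 6*j^2 + 3*j + 10) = (j + 1)*(j + 3)*(j^2 - 7*j + 10) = (j - 2)*(j + 1)*(j + 3)*(j - 5)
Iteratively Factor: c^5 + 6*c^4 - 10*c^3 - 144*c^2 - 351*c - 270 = (c - 5)*(c^4 + 11*c^3 + 45*c^2 + 81*c + 54) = (c - 5)*(c + 2)*(c^3 + 9*c^2 + 27*c + 27) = (c - 5)*(c + 2)*(c + 3)*(c^2 + 6*c + 9) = (c - 5)*(c + 2)*(c + 3)^2*(c + 3)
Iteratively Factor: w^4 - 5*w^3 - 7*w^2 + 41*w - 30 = (w - 2)*(w^3 - 3*w^2 - 13*w + 15) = (w - 2)*(w - 1)*(w^2 - 2*w - 15) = (w - 2)*(w - 1)*(w + 3)*(w - 5)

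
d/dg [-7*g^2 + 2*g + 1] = 2 - 14*g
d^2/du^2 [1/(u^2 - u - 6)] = 2*(u^2 - u - (2*u - 1)^2 - 6)/(-u^2 + u + 6)^3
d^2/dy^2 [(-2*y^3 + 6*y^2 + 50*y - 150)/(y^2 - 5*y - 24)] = 12*(-3*y^3 - 123*y^2 + 399*y - 1649)/(y^6 - 15*y^5 + 3*y^4 + 595*y^3 - 72*y^2 - 8640*y - 13824)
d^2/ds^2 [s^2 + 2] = 2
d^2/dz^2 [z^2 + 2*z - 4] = 2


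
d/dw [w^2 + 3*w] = 2*w + 3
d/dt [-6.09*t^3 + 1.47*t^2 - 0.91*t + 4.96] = -18.27*t^2 + 2.94*t - 0.91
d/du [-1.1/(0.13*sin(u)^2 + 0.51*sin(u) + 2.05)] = (0.286*sin(u) + 0.561)*cos(u)/(0.13*sin(u)^2 + 0.51*sin(u) + 2.05)^2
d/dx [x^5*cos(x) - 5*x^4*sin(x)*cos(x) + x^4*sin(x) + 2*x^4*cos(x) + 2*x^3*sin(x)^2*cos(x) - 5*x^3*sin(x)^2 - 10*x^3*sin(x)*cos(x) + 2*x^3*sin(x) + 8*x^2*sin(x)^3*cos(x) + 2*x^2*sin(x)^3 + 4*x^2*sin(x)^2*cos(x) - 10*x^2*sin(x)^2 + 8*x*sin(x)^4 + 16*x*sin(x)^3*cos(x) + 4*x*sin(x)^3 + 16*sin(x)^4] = -x^5*sin(x) + 10*x^4*sin(x)^2 - 2*x^4*sin(x) + 6*x^4*cos(x) - 5*x^4 - 6*x^3*sin(x)^3 + 20*x^3*sin(x)^2 - 30*x^3*sin(x)*cos(x) + 8*x^3*sin(x) + 10*x^3*cos(x) - 10*x^3 - 32*x^2*sin(x)^4 + 12*sqrt(2)*x^2*sin(x)^2*cos(x + pi/4) + 9*x^2*sin(x)^2 - 50*x^2*sin(x)*cos(x) + 14*x^2*sin(x) - 64*x*sin(x)^4 + 48*x*sin(x)^3*cos(x) + 4*x*sin(x)^3 + 20*x*sin(x)^2*cos(x) + 28*x*sin(x)^2 + 8*sin(x)^4 + 80*sin(x)^3*cos(x) + 4*sin(x)^3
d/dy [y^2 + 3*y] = 2*y + 3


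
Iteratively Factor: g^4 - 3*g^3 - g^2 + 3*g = (g - 3)*(g^3 - g) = (g - 3)*(g + 1)*(g^2 - g) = (g - 3)*(g - 1)*(g + 1)*(g)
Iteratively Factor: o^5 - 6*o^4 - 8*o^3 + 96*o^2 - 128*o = (o - 2)*(o^4 - 4*o^3 - 16*o^2 + 64*o) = o*(o - 2)*(o^3 - 4*o^2 - 16*o + 64) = o*(o - 2)*(o + 4)*(o^2 - 8*o + 16) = o*(o - 4)*(o - 2)*(o + 4)*(o - 4)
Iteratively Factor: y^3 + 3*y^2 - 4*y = (y - 1)*(y^2 + 4*y) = y*(y - 1)*(y + 4)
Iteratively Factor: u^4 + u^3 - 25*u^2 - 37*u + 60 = (u - 1)*(u^3 + 2*u^2 - 23*u - 60) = (u - 1)*(u + 3)*(u^2 - u - 20) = (u - 5)*(u - 1)*(u + 3)*(u + 4)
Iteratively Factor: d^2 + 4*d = (d + 4)*(d)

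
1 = 1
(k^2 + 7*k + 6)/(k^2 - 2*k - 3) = (k + 6)/(k - 3)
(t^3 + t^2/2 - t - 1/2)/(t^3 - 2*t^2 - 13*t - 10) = (2*t^2 - t - 1)/(2*(t^2 - 3*t - 10))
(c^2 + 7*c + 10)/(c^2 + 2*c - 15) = (c + 2)/(c - 3)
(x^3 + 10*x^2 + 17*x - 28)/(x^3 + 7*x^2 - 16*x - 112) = (x - 1)/(x - 4)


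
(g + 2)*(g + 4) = g^2 + 6*g + 8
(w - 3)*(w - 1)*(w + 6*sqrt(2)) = w^3 - 4*w^2 + 6*sqrt(2)*w^2 - 24*sqrt(2)*w + 3*w + 18*sqrt(2)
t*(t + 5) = t^2 + 5*t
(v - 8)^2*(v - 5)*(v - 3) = v^4 - 24*v^3 + 207*v^2 - 752*v + 960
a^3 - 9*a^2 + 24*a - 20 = (a - 5)*(a - 2)^2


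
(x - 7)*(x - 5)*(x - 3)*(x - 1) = x^4 - 16*x^3 + 86*x^2 - 176*x + 105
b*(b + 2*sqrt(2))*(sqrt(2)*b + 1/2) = sqrt(2)*b^3 + 9*b^2/2 + sqrt(2)*b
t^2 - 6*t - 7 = (t - 7)*(t + 1)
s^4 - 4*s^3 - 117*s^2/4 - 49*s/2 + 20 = (s - 8)*(s - 1/2)*(s + 2)*(s + 5/2)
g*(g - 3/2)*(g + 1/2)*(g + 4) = g^4 + 3*g^3 - 19*g^2/4 - 3*g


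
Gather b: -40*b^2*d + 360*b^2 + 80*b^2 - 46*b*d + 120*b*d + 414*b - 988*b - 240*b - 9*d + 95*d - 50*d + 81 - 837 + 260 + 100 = b^2*(440 - 40*d) + b*(74*d - 814) + 36*d - 396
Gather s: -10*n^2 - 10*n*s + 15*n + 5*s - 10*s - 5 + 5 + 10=-10*n^2 + 15*n + s*(-10*n - 5) + 10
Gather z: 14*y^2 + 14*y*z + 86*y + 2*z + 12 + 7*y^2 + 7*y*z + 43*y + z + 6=21*y^2 + 129*y + z*(21*y + 3) + 18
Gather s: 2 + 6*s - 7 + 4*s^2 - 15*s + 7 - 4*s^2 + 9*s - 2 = 0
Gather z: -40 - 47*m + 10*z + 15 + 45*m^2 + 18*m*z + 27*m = 45*m^2 - 20*m + z*(18*m + 10) - 25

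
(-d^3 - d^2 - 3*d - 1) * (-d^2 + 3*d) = d^5 - 2*d^4 - 8*d^2 - 3*d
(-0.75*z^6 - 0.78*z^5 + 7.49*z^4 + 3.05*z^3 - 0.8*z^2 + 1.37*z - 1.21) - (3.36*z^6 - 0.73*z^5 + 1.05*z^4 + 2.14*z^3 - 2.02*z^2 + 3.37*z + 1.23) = -4.11*z^6 - 0.05*z^5 + 6.44*z^4 + 0.91*z^3 + 1.22*z^2 - 2.0*z - 2.44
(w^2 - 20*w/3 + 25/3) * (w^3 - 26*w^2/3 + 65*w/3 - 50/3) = w^5 - 46*w^4/3 + 790*w^3/9 - 700*w^2/3 + 875*w/3 - 1250/9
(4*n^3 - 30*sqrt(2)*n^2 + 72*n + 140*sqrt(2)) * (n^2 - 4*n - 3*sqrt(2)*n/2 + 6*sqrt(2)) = 4*n^5 - 36*sqrt(2)*n^4 - 16*n^4 + 162*n^3 + 144*sqrt(2)*n^3 - 648*n^2 + 32*sqrt(2)*n^2 - 420*n - 128*sqrt(2)*n + 1680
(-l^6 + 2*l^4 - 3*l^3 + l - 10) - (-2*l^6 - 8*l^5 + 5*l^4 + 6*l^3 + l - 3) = l^6 + 8*l^5 - 3*l^4 - 9*l^3 - 7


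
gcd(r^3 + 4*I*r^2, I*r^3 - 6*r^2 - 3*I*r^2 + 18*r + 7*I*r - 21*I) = 1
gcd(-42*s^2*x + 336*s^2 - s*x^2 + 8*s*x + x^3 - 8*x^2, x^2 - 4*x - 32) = x - 8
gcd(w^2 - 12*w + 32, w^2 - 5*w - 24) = w - 8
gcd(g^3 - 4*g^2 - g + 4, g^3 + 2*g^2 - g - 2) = g^2 - 1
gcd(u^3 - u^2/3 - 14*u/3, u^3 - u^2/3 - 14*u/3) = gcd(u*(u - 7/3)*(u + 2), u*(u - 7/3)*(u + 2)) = u^3 - u^2/3 - 14*u/3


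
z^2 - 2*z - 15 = (z - 5)*(z + 3)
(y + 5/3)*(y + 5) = y^2 + 20*y/3 + 25/3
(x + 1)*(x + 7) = x^2 + 8*x + 7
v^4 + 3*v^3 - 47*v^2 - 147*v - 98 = (v - 7)*(v + 1)*(v + 2)*(v + 7)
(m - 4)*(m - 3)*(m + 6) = m^3 - m^2 - 30*m + 72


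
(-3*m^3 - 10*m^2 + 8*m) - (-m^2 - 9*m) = -3*m^3 - 9*m^2 + 17*m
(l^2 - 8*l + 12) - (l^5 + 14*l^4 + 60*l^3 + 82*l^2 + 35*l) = -l^5 - 14*l^4 - 60*l^3 - 81*l^2 - 43*l + 12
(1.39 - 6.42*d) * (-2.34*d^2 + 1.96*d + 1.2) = 15.0228*d^3 - 15.8358*d^2 - 4.9796*d + 1.668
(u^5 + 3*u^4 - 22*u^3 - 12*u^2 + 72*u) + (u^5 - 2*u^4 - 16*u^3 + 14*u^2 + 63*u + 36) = 2*u^5 + u^4 - 38*u^3 + 2*u^2 + 135*u + 36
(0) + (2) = 2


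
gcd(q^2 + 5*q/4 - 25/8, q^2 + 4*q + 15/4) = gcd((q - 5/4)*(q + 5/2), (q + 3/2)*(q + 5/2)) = q + 5/2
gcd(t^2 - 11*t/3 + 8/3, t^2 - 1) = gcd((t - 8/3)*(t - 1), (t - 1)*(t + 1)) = t - 1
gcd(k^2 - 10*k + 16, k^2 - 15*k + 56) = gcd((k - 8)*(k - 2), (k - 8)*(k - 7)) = k - 8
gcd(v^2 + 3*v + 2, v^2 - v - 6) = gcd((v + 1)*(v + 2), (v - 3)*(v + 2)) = v + 2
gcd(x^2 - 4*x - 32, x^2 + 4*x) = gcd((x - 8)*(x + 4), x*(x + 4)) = x + 4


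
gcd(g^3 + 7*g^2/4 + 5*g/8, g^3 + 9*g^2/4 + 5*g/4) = g^2 + 5*g/4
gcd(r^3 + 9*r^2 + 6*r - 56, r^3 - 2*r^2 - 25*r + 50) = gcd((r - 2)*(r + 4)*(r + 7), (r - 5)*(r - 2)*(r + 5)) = r - 2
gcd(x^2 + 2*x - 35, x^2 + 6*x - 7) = x + 7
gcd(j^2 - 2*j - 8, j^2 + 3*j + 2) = j + 2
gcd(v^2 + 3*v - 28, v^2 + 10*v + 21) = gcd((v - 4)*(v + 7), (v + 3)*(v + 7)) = v + 7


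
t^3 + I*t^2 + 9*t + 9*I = (t - 3*I)*(t + I)*(t + 3*I)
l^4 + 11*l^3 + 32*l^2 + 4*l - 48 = (l - 1)*(l + 2)*(l + 4)*(l + 6)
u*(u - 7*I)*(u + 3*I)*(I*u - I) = I*u^4 + 4*u^3 - I*u^3 - 4*u^2 + 21*I*u^2 - 21*I*u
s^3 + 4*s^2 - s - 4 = (s - 1)*(s + 1)*(s + 4)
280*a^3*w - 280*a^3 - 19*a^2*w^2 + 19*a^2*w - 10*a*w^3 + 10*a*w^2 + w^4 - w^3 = (-8*a + w)*(-7*a + w)*(5*a + w)*(w - 1)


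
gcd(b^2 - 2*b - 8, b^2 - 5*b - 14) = b + 2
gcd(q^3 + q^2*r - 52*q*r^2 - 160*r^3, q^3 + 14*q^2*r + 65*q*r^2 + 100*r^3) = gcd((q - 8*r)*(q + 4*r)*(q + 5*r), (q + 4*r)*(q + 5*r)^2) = q^2 + 9*q*r + 20*r^2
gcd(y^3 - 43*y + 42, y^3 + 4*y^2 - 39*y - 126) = y^2 + y - 42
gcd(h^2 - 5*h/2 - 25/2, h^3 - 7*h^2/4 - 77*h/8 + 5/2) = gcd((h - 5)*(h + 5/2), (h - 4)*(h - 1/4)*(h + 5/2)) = h + 5/2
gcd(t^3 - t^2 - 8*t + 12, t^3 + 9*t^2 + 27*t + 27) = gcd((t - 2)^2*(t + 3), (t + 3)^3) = t + 3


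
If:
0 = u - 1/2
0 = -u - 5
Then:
No Solution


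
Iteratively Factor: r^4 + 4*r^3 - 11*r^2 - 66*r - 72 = (r + 2)*(r^3 + 2*r^2 - 15*r - 36) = (r + 2)*(r + 3)*(r^2 - r - 12) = (r + 2)*(r + 3)^2*(r - 4)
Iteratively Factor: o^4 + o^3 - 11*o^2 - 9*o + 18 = (o + 3)*(o^3 - 2*o^2 - 5*o + 6) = (o - 1)*(o + 3)*(o^2 - o - 6) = (o - 3)*(o - 1)*(o + 3)*(o + 2)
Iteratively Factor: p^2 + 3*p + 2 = (p + 1)*(p + 2)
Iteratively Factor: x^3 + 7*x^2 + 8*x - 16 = (x - 1)*(x^2 + 8*x + 16) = (x - 1)*(x + 4)*(x + 4)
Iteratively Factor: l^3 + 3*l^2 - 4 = (l + 2)*(l^2 + l - 2) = (l + 2)^2*(l - 1)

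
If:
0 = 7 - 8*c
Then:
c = 7/8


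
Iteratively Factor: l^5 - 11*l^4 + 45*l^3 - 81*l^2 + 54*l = (l - 3)*(l^4 - 8*l^3 + 21*l^2 - 18*l) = (l - 3)^2*(l^3 - 5*l^2 + 6*l) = (l - 3)^2*(l - 2)*(l^2 - 3*l) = l*(l - 3)^2*(l - 2)*(l - 3)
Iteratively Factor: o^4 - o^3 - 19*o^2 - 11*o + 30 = (o - 1)*(o^3 - 19*o - 30) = (o - 5)*(o - 1)*(o^2 + 5*o + 6) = (o - 5)*(o - 1)*(o + 2)*(o + 3)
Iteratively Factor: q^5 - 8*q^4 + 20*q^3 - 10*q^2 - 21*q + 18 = (q - 1)*(q^4 - 7*q^3 + 13*q^2 + 3*q - 18) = (q - 2)*(q - 1)*(q^3 - 5*q^2 + 3*q + 9) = (q - 3)*(q - 2)*(q - 1)*(q^2 - 2*q - 3) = (q - 3)*(q - 2)*(q - 1)*(q + 1)*(q - 3)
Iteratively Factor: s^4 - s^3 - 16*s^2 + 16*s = (s - 1)*(s^3 - 16*s) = s*(s - 1)*(s^2 - 16) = s*(s - 1)*(s + 4)*(s - 4)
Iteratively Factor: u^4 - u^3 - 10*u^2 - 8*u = (u + 1)*(u^3 - 2*u^2 - 8*u) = (u - 4)*(u + 1)*(u^2 + 2*u) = (u - 4)*(u + 1)*(u + 2)*(u)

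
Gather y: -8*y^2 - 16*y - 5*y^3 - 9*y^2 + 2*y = -5*y^3 - 17*y^2 - 14*y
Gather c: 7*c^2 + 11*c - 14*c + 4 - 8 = 7*c^2 - 3*c - 4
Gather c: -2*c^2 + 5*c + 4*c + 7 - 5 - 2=-2*c^2 + 9*c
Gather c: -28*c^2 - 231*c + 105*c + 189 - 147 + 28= -28*c^2 - 126*c + 70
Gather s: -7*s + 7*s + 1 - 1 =0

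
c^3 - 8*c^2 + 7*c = c*(c - 7)*(c - 1)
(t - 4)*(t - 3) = t^2 - 7*t + 12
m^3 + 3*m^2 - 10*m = m*(m - 2)*(m + 5)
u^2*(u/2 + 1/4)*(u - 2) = u^4/2 - 3*u^3/4 - u^2/2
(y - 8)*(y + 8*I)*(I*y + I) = I*y^3 - 8*y^2 - 7*I*y^2 + 56*y - 8*I*y + 64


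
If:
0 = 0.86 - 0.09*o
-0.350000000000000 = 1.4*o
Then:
No Solution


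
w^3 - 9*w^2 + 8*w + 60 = (w - 6)*(w - 5)*(w + 2)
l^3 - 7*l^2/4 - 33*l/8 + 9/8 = (l - 3)*(l - 1/4)*(l + 3/2)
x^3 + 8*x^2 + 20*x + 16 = (x + 2)^2*(x + 4)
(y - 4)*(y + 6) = y^2 + 2*y - 24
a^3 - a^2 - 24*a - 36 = (a - 6)*(a + 2)*(a + 3)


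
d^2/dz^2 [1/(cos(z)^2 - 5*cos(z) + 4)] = (-4*sin(z)^4 + 11*sin(z)^2 - 155*cos(z)/4 + 15*cos(3*z)/4 + 35)/((cos(z) - 4)^3*(cos(z) - 1)^3)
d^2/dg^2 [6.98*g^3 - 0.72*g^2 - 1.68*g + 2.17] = 41.88*g - 1.44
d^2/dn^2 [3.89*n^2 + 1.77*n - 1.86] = 7.78000000000000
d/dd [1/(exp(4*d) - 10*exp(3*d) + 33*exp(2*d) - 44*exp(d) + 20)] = (-4*exp(3*d) + 30*exp(2*d) - 66*exp(d) + 44)*exp(d)/(exp(4*d) - 10*exp(3*d) + 33*exp(2*d) - 44*exp(d) + 20)^2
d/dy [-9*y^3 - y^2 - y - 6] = -27*y^2 - 2*y - 1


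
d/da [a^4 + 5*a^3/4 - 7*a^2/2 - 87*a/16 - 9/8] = 4*a^3 + 15*a^2/4 - 7*a - 87/16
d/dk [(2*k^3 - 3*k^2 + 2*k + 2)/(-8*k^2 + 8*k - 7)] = 2*(-8*k^4 + 16*k^3 - 25*k^2 + 37*k - 15)/(64*k^4 - 128*k^3 + 176*k^2 - 112*k + 49)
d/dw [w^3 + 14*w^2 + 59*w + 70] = 3*w^2 + 28*w + 59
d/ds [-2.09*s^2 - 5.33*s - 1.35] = -4.18*s - 5.33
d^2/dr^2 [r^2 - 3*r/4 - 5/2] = 2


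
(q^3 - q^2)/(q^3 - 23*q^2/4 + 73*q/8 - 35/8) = 8*q^2/(8*q^2 - 38*q + 35)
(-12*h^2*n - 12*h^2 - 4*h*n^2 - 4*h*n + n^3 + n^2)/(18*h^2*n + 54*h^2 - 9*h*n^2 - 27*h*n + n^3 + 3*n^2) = (-2*h*n - 2*h - n^2 - n)/(3*h*n + 9*h - n^2 - 3*n)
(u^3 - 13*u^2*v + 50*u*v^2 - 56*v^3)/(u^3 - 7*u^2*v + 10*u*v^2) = (u^2 - 11*u*v + 28*v^2)/(u*(u - 5*v))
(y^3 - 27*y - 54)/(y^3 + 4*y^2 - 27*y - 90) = (y^2 - 3*y - 18)/(y^2 + y - 30)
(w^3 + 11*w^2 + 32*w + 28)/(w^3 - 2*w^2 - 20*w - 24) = (w + 7)/(w - 6)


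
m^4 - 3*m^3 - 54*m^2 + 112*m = m*(m - 8)*(m - 2)*(m + 7)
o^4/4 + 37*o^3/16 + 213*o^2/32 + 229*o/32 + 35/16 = (o/4 + 1/2)*(o + 1/2)*(o + 7/4)*(o + 5)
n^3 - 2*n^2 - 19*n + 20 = (n - 5)*(n - 1)*(n + 4)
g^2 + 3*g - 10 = (g - 2)*(g + 5)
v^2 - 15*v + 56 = (v - 8)*(v - 7)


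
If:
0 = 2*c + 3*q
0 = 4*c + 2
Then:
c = -1/2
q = 1/3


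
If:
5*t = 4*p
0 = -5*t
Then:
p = 0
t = 0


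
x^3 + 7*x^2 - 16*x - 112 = (x - 4)*(x + 4)*(x + 7)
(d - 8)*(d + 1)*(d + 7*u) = d^3 + 7*d^2*u - 7*d^2 - 49*d*u - 8*d - 56*u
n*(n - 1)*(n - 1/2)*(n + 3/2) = n^4 - 7*n^2/4 + 3*n/4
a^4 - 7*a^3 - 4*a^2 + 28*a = a*(a - 7)*(a - 2)*(a + 2)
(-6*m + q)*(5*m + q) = -30*m^2 - m*q + q^2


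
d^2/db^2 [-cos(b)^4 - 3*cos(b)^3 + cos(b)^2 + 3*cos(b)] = -3*cos(b)/4 + 4*cos(2*b)^2 + 27*cos(3*b)/4 - 2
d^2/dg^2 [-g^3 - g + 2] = -6*g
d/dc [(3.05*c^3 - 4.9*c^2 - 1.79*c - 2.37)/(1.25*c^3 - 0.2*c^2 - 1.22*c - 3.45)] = (-1.77635683940025e-15*c^5 + 5.515*c^4 - 2.967*c^3 - 17.06*c^2 + 32.862*c + 3.2841)/(1.5625*c^6 - 0.5*c^5 - 3.01*c^4 - 8.137*c^3 + 2.8684*c^2 + 8.418*c + 11.9025)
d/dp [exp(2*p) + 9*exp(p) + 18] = (2*exp(p) + 9)*exp(p)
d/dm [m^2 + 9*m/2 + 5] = 2*m + 9/2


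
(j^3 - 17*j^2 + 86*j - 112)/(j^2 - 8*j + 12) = (j^2 - 15*j + 56)/(j - 6)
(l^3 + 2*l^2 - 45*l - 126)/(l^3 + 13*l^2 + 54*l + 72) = (l - 7)/(l + 4)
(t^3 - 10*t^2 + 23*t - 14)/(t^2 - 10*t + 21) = (t^2 - 3*t + 2)/(t - 3)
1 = 1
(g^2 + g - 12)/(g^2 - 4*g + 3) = (g + 4)/(g - 1)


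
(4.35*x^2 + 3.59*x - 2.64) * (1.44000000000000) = 6.264*x^2 + 5.1696*x - 3.8016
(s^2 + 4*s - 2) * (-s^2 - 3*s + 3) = -s^4 - 7*s^3 - 7*s^2 + 18*s - 6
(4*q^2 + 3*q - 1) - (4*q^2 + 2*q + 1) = q - 2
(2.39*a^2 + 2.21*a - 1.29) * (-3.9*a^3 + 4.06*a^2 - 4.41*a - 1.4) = -9.321*a^5 + 1.0844*a^4 + 3.4637*a^3 - 18.3295*a^2 + 2.5949*a + 1.806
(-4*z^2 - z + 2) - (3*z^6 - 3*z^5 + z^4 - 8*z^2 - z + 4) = -3*z^6 + 3*z^5 - z^4 + 4*z^2 - 2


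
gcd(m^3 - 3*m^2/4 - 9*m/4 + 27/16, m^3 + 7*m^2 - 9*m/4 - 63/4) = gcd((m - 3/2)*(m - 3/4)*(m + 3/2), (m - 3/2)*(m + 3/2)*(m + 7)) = m^2 - 9/4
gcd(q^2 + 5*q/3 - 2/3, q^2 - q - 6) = q + 2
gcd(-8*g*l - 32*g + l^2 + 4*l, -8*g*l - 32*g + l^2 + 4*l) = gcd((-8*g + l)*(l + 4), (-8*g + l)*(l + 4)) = 8*g*l + 32*g - l^2 - 4*l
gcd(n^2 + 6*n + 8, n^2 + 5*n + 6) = n + 2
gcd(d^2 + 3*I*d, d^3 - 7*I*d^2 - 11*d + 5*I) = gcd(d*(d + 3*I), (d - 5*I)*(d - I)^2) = 1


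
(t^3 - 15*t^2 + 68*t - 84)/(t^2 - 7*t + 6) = (t^2 - 9*t + 14)/(t - 1)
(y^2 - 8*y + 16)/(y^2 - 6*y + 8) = (y - 4)/(y - 2)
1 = 1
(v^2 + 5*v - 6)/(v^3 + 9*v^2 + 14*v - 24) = 1/(v + 4)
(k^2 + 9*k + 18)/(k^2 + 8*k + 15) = (k + 6)/(k + 5)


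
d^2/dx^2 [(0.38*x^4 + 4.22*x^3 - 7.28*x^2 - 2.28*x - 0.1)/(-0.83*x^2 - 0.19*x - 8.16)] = (-0.523564*x^6 - 0.359556000000001*x^5 - 15.524292*x^4 + 48.276588*x^3 - 638.309028*x^2 - 1778.504676*x + 961.069172)/(0.571787*x^6 + 0.392673*x^5 + 16.954161*x^4 + 7.727851*x^3 + 166.681872*x^2 + 37.953792*x + 543.338496)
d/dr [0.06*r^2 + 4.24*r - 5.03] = 0.12*r + 4.24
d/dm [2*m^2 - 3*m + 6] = 4*m - 3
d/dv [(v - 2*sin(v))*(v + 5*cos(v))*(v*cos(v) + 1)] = -(v - 2*sin(v))*(v + 5*cos(v))*(v*sin(v) - cos(v)) - (v - 2*sin(v))*(v*cos(v) + 1)*(5*sin(v) - 1) - (v + 5*cos(v))*(v*cos(v) + 1)*(2*cos(v) - 1)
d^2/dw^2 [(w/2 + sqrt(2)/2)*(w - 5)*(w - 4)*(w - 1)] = 6*w^2 - 30*w + 3*sqrt(2)*w - 10*sqrt(2) + 29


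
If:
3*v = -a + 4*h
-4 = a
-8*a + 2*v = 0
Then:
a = -4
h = -13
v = -16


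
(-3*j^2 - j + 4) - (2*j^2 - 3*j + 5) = -5*j^2 + 2*j - 1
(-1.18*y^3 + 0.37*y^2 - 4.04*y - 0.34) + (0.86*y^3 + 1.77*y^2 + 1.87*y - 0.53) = -0.32*y^3 + 2.14*y^2 - 2.17*y - 0.87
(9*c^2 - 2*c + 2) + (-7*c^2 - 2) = 2*c^2 - 2*c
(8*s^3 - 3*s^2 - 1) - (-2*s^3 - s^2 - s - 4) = 10*s^3 - 2*s^2 + s + 3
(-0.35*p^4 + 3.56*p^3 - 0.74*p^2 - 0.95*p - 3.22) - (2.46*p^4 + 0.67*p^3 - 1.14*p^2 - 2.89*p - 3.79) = -2.81*p^4 + 2.89*p^3 + 0.4*p^2 + 1.94*p + 0.57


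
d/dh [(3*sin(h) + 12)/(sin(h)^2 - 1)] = 3*(-8*sin(h) + cos(h)^2 - 2)/cos(h)^3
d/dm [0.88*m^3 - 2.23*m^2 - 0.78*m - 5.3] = 2.64*m^2 - 4.46*m - 0.78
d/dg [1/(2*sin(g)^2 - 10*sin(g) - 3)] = 2*(5 - 2*sin(g))*cos(g)/(10*sin(g) + cos(2*g) + 2)^2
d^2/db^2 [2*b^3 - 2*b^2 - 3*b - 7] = 12*b - 4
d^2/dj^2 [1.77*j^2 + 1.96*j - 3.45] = 3.54000000000000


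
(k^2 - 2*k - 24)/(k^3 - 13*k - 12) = (-k^2 + 2*k + 24)/(-k^3 + 13*k + 12)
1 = 1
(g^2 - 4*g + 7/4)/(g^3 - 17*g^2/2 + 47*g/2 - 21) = (g - 1/2)/(g^2 - 5*g + 6)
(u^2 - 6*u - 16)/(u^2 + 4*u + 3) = (u^2 - 6*u - 16)/(u^2 + 4*u + 3)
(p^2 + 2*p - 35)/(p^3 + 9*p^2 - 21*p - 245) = 1/(p + 7)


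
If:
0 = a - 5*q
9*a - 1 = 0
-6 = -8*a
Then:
No Solution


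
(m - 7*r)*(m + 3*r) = m^2 - 4*m*r - 21*r^2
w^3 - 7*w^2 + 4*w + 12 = (w - 6)*(w - 2)*(w + 1)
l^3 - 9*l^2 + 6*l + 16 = (l - 8)*(l - 2)*(l + 1)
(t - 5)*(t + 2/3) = t^2 - 13*t/3 - 10/3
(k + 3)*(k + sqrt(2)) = k^2 + sqrt(2)*k + 3*k + 3*sqrt(2)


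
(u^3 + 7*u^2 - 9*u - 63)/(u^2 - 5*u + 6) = (u^2 + 10*u + 21)/(u - 2)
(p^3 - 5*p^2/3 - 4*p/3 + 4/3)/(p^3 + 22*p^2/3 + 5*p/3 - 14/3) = (p - 2)/(p + 7)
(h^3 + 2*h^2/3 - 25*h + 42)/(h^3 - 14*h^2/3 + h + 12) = (3*h^2 + 11*h - 42)/(3*h^2 - 5*h - 12)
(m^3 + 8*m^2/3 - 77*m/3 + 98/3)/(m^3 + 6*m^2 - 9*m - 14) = (m - 7/3)/(m + 1)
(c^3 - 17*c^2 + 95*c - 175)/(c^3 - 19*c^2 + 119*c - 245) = (c - 5)/(c - 7)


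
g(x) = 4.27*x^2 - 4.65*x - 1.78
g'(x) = 8.54*x - 4.65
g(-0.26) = -0.28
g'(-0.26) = -6.87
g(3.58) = 36.30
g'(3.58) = 25.92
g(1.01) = -2.12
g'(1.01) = 3.98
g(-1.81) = 20.63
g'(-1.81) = -20.11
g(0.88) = -2.57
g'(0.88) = 2.87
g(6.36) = 141.37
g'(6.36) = 49.66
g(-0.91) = 5.99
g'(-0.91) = -12.42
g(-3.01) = 50.90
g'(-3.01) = -30.36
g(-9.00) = 385.94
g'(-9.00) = -81.51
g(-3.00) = 50.60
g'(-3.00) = -30.27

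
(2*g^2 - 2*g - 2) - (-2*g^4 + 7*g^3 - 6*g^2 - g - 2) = 2*g^4 - 7*g^3 + 8*g^2 - g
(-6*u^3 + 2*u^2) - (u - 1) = -6*u^3 + 2*u^2 - u + 1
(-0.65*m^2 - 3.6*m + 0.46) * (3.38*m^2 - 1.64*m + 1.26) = -2.197*m^4 - 11.102*m^3 + 6.6398*m^2 - 5.2904*m + 0.5796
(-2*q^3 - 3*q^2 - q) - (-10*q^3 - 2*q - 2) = 8*q^3 - 3*q^2 + q + 2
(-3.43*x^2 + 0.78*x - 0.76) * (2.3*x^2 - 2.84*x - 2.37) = -7.889*x^4 + 11.5352*x^3 + 4.1659*x^2 + 0.3098*x + 1.8012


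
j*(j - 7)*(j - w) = j^3 - j^2*w - 7*j^2 + 7*j*w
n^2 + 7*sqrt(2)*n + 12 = (n + sqrt(2))*(n + 6*sqrt(2))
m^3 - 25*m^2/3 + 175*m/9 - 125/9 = (m - 5)*(m - 5/3)^2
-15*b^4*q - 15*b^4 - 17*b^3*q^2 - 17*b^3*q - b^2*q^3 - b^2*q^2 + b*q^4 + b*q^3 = (-5*b + q)*(b + q)*(3*b + q)*(b*q + b)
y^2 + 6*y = y*(y + 6)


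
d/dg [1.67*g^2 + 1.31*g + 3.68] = 3.34*g + 1.31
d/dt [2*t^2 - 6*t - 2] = 4*t - 6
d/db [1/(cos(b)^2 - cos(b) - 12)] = (2*cos(b) - 1)*sin(b)/(sin(b)^2 + cos(b) + 11)^2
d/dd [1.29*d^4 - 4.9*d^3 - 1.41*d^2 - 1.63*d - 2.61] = 5.16*d^3 - 14.7*d^2 - 2.82*d - 1.63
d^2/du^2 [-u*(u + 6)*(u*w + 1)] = -6*u*w - 12*w - 2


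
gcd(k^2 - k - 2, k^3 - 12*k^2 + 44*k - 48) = k - 2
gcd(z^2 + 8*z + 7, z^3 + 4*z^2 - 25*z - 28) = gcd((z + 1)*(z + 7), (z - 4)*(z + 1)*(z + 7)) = z^2 + 8*z + 7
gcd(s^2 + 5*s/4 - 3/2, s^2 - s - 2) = 1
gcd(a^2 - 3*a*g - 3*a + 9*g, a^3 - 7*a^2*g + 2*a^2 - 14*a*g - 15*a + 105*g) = a - 3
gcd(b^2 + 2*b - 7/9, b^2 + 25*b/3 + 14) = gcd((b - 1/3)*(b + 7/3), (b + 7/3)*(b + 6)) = b + 7/3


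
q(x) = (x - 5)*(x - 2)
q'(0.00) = -7.00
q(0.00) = 10.00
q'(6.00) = 5.00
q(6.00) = 4.00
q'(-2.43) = -11.86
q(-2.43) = 32.91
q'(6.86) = 6.72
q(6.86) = 9.04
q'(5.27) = 3.54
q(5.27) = 0.88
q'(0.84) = -5.32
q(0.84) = 4.83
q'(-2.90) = -12.80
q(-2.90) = 38.71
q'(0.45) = -6.10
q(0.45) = 7.05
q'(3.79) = 0.58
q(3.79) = -2.17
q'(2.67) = -1.66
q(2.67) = -1.56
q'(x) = 2*x - 7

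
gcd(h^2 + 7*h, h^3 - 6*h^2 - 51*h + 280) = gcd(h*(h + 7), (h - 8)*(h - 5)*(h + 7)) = h + 7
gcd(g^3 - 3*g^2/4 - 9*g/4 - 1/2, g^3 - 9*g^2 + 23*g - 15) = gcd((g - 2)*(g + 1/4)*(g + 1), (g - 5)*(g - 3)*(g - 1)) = 1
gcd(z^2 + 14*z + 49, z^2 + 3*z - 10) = 1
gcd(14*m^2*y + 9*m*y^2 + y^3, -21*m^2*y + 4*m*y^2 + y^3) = 7*m*y + y^2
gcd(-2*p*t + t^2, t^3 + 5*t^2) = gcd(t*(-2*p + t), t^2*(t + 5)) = t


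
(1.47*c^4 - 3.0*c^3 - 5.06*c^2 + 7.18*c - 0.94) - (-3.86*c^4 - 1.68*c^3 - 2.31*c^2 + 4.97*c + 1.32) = 5.33*c^4 - 1.32*c^3 - 2.75*c^2 + 2.21*c - 2.26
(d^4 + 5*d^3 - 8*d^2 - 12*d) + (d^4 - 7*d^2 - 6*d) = 2*d^4 + 5*d^3 - 15*d^2 - 18*d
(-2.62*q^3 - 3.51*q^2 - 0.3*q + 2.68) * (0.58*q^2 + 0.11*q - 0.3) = -1.5196*q^5 - 2.324*q^4 + 0.2259*q^3 + 2.5744*q^2 + 0.3848*q - 0.804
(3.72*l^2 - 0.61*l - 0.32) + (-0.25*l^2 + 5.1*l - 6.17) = 3.47*l^2 + 4.49*l - 6.49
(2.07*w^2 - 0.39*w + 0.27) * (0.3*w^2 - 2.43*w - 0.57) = 0.621*w^4 - 5.1471*w^3 - 0.1512*w^2 - 0.4338*w - 0.1539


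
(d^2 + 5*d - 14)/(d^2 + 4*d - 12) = (d + 7)/(d + 6)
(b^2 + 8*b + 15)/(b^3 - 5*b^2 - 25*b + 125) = (b + 3)/(b^2 - 10*b + 25)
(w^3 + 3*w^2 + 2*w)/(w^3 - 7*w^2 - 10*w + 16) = w*(w + 1)/(w^2 - 9*w + 8)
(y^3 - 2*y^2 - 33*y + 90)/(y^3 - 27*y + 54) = (y - 5)/(y - 3)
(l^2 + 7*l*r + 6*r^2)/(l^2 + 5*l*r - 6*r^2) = (-l - r)/(-l + r)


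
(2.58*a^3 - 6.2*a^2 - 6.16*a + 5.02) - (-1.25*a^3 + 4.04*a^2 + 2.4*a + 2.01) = 3.83*a^3 - 10.24*a^2 - 8.56*a + 3.01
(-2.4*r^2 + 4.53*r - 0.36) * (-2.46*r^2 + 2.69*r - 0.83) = 5.904*r^4 - 17.5998*r^3 + 15.0633*r^2 - 4.7283*r + 0.2988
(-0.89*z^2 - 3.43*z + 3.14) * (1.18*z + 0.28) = -1.0502*z^3 - 4.2966*z^2 + 2.7448*z + 0.8792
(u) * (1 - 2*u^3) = -2*u^4 + u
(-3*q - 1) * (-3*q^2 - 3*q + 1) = 9*q^3 + 12*q^2 - 1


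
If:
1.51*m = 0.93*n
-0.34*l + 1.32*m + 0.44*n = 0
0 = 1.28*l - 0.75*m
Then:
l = 0.00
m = 0.00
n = 0.00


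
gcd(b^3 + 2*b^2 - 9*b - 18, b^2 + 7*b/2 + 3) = b + 2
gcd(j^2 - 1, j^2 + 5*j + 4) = j + 1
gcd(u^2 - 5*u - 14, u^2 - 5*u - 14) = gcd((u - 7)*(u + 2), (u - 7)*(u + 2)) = u^2 - 5*u - 14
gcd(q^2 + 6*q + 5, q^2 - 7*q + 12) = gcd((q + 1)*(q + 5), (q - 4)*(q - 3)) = 1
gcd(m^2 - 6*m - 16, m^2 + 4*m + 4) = m + 2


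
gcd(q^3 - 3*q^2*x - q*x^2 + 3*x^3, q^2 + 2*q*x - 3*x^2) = -q + x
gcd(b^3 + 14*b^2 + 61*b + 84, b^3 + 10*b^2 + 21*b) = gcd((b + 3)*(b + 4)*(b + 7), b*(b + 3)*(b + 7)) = b^2 + 10*b + 21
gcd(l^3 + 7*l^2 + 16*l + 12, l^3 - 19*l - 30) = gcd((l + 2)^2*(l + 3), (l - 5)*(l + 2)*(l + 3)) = l^2 + 5*l + 6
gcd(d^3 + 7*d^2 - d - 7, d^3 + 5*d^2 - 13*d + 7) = d^2 + 6*d - 7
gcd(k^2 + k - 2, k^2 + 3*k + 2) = k + 2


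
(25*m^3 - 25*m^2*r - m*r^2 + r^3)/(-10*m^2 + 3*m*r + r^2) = (5*m^2 - 6*m*r + r^2)/(-2*m + r)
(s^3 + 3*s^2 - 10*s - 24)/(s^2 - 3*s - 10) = (s^2 + s - 12)/(s - 5)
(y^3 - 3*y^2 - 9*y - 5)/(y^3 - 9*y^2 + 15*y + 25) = (y + 1)/(y - 5)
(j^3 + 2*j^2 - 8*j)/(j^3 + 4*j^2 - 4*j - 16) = j/(j + 2)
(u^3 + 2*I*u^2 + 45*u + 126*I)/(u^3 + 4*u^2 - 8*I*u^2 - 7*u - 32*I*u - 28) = (u^2 + 9*I*u - 18)/(u^2 + u*(4 - I) - 4*I)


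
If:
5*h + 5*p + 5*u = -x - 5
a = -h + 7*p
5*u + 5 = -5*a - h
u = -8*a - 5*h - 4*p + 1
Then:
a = 188*x/2055 + 22/137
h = 20/137 - 53*x/411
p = 6/137 - 11*x/2055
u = -9*x/137 - 163/137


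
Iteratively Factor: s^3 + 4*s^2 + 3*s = (s + 1)*(s^2 + 3*s) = (s + 1)*(s + 3)*(s)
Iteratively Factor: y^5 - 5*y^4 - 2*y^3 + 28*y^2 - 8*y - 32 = (y - 2)*(y^4 - 3*y^3 - 8*y^2 + 12*y + 16) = (y - 2)*(y + 1)*(y^3 - 4*y^2 - 4*y + 16) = (y - 2)*(y + 1)*(y + 2)*(y^2 - 6*y + 8) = (y - 4)*(y - 2)*(y + 1)*(y + 2)*(y - 2)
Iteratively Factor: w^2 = (w)*(w)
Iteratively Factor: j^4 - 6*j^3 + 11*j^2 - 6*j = (j - 1)*(j^3 - 5*j^2 + 6*j) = (j - 3)*(j - 1)*(j^2 - 2*j) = j*(j - 3)*(j - 1)*(j - 2)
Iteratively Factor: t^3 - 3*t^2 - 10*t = (t - 5)*(t^2 + 2*t) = t*(t - 5)*(t + 2)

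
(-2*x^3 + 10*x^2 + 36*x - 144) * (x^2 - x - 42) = -2*x^5 + 12*x^4 + 110*x^3 - 600*x^2 - 1368*x + 6048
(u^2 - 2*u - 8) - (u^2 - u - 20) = 12 - u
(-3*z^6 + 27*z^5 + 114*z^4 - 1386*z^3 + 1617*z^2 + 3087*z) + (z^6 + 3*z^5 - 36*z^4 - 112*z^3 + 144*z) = -2*z^6 + 30*z^5 + 78*z^4 - 1498*z^3 + 1617*z^2 + 3231*z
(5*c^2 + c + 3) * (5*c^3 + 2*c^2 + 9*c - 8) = 25*c^5 + 15*c^4 + 62*c^3 - 25*c^2 + 19*c - 24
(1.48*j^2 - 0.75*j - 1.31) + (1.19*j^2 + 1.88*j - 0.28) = 2.67*j^2 + 1.13*j - 1.59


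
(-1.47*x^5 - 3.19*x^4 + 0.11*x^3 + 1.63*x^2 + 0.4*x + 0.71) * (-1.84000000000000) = 2.7048*x^5 + 5.8696*x^4 - 0.2024*x^3 - 2.9992*x^2 - 0.736*x - 1.3064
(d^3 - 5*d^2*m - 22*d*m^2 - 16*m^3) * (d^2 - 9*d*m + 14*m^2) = d^5 - 14*d^4*m + 37*d^3*m^2 + 112*d^2*m^3 - 164*d*m^4 - 224*m^5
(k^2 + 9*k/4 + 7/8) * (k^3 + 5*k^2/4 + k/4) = k^5 + 7*k^4/2 + 63*k^3/16 + 53*k^2/32 + 7*k/32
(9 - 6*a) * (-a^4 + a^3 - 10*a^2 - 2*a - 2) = 6*a^5 - 15*a^4 + 69*a^3 - 78*a^2 - 6*a - 18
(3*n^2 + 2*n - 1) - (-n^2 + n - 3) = 4*n^2 + n + 2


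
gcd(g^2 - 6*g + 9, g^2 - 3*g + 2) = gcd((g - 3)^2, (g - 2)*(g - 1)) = 1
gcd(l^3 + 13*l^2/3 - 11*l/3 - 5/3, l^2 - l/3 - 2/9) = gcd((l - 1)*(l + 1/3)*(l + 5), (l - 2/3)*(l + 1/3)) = l + 1/3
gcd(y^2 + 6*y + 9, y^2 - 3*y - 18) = y + 3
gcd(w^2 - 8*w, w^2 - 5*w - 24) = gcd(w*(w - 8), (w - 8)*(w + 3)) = w - 8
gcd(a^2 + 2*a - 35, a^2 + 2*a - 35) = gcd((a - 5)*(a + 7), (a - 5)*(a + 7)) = a^2 + 2*a - 35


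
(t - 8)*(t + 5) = t^2 - 3*t - 40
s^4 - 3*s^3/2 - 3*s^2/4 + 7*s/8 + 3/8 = (s - 3/2)*(s - 1)*(s + 1/2)^2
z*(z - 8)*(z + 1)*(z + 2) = z^4 - 5*z^3 - 22*z^2 - 16*z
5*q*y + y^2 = y*(5*q + y)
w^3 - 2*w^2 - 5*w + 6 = (w - 3)*(w - 1)*(w + 2)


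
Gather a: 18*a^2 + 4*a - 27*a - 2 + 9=18*a^2 - 23*a + 7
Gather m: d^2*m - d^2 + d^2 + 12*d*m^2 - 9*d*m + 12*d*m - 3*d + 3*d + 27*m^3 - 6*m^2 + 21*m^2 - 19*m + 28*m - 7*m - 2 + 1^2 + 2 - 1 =27*m^3 + m^2*(12*d + 15) + m*(d^2 + 3*d + 2)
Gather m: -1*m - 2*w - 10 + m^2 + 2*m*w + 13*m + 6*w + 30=m^2 + m*(2*w + 12) + 4*w + 20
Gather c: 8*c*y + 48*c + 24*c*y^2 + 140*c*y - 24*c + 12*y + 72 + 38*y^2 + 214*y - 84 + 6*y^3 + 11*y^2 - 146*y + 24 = c*(24*y^2 + 148*y + 24) + 6*y^3 + 49*y^2 + 80*y + 12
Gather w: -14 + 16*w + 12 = 16*w - 2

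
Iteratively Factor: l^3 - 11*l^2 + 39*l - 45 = (l - 3)*(l^2 - 8*l + 15) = (l - 5)*(l - 3)*(l - 3)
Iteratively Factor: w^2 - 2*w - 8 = (w + 2)*(w - 4)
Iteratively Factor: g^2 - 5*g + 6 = (g - 2)*(g - 3)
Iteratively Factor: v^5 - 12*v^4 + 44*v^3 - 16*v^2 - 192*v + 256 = (v - 2)*(v^4 - 10*v^3 + 24*v^2 + 32*v - 128) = (v - 4)*(v - 2)*(v^3 - 6*v^2 + 32) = (v - 4)^2*(v - 2)*(v^2 - 2*v - 8) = (v - 4)^2*(v - 2)*(v + 2)*(v - 4)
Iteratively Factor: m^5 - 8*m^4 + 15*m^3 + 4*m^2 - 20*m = (m)*(m^4 - 8*m^3 + 15*m^2 + 4*m - 20) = m*(m + 1)*(m^3 - 9*m^2 + 24*m - 20) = m*(m - 2)*(m + 1)*(m^2 - 7*m + 10) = m*(m - 2)^2*(m + 1)*(m - 5)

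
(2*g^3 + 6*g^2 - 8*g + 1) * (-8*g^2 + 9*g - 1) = -16*g^5 - 30*g^4 + 116*g^3 - 86*g^2 + 17*g - 1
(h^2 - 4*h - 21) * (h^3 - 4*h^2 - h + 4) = h^5 - 8*h^4 - 6*h^3 + 92*h^2 + 5*h - 84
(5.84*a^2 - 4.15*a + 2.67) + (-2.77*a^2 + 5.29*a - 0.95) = 3.07*a^2 + 1.14*a + 1.72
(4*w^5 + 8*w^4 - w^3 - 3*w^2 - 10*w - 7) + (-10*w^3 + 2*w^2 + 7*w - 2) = 4*w^5 + 8*w^4 - 11*w^3 - w^2 - 3*w - 9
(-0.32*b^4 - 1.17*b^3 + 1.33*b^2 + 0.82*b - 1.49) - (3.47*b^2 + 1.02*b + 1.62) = -0.32*b^4 - 1.17*b^3 - 2.14*b^2 - 0.2*b - 3.11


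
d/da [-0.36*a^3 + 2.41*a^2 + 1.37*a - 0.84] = -1.08*a^2 + 4.82*a + 1.37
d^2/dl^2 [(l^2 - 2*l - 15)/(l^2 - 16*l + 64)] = 2*(14*l - 13)/(l^4 - 32*l^3 + 384*l^2 - 2048*l + 4096)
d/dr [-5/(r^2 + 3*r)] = 5*(2*r + 3)/(r^2*(r + 3)^2)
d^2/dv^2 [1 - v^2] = -2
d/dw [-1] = 0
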